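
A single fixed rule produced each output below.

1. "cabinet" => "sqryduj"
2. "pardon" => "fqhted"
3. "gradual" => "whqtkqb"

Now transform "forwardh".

Each output is the input with this applied: shift every letter 10 places backward in the alphabet (wrapping around).
So "forwardh" becomes "vehmqhtx".

vehmqhtx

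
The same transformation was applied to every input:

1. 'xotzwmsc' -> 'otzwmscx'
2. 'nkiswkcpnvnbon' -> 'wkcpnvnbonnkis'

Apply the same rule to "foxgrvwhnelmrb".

Looking at the pairs, the operation is to swap the front and back halves of the string, then move the last 3 characters to the front (rotate right by 3).
Working it through for "foxgrvwhnelmrb": intermediate "hnelmrbfoxgrvw", final "rvwhnelmrbfoxg".

rvwhnelmrbfoxg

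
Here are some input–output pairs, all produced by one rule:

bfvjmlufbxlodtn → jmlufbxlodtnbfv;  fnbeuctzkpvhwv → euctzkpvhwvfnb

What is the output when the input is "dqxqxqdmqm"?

Each output is the input with this applied: move the first 3 characters to the end (rotate left by 3).
So "dqxqxqdmqm" becomes "qxqdmqmdqx".

qxqdmqmdqx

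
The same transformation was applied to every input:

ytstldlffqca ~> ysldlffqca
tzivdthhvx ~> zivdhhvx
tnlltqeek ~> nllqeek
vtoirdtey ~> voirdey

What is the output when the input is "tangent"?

angen

Looking at the pairs, the operation is to remove every "t".
Doing the same to "tangent": "angen".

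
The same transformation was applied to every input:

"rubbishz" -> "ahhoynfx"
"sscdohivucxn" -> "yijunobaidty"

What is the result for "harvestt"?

gxbkyzzn

The pattern: move the first character to the end, then shift every letter 6 places forward in the alphabet (wrapping around).
Applying both steps to "harvestt": "arvestth", then "gxbkyzzn".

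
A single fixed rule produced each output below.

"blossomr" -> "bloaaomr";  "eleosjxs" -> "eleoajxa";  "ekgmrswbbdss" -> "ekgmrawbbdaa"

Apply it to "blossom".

The rule is to replace every "s" with "a".
So "blossom" becomes "bloaaom".

bloaaom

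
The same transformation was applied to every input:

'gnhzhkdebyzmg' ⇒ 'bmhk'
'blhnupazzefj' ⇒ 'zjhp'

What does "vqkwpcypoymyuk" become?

Rule — keep one character in every 3, starting at position 3 (positions 3rd, 6th, 9th, ...), then move the last 2 characters to the front (rotate right by 2).
On "vqkwpcypoymyuk" that produces "oykc".

oykc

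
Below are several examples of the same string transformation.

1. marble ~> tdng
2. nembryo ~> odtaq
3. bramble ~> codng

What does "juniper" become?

What's happening: delete the first 2 characters, then shift every letter 2 places forward in the alphabet (wrapping around).
For "juniper" the result is "pkrgt".

pkrgt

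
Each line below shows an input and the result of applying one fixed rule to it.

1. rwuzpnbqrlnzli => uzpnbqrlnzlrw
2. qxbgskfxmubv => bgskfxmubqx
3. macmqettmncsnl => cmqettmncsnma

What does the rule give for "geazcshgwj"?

Rule — delete the last character, then move the first 2 characters to the end (rotate left by 2).
Applying both steps to "geazcshgwj": "geazcshgw", then "azcshgwge".

azcshgwge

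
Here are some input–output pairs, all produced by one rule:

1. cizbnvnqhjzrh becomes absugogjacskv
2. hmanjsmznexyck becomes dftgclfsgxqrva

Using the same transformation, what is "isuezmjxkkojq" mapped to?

jlnxsfcqddhcb

Looking at the pairs, the operation is to swap the first and last characters, then shift every letter 7 places backward in the alphabet (wrapping around).
On "isuezmjxkkojq" that produces "jlnxsfcqddhcb".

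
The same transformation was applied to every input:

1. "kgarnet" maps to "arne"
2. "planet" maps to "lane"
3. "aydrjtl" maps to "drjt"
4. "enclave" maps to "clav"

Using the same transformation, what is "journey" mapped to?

urne

The rule is to move the last character to the front, then keep only the last 4 characters.
"journey" → "yjourne" → "urne".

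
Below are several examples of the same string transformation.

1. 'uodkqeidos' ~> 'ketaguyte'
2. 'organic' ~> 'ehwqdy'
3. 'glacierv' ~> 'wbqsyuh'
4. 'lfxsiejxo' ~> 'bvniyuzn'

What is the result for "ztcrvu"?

pjshl

Each output is the input with this applied: shift every letter 10 places backward in the alphabet (wrapping around), then delete the last character.
Applying both steps to "ztcrvu": "pjshlk", then "pjshl".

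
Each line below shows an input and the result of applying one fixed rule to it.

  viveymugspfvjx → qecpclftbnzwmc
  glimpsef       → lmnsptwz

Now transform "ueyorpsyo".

fvblfvywz

The transformation: shift every letter 7 places forward in the alphabet (wrapping around), then move the last 2 characters to the front (rotate right by 2).
Applying both steps to "ueyorpsyo": "blfvywzfv", then "fvblfvywz".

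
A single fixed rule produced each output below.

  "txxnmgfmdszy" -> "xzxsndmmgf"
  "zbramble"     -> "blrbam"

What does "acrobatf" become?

ctraob

What's happening: take characters alternately from the front and the back (1st, last, 2nd, 2nd-last, ...), then delete the first 2 characters.
For "acrobatf", step one produces "afctraob"; step two turns that into "ctraob".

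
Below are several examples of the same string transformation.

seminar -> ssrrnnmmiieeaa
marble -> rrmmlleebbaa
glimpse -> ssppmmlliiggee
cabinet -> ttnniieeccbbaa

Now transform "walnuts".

wwuuttssnnllaa

The transformation: sort the characters into reverse alphabetical order, then double every character.
On "walnuts" that produces "wwuuttssnnllaa".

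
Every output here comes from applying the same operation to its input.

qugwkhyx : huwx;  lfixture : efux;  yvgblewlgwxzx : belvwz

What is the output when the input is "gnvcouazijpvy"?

cjnuvz

The pattern: keep every other character starting from the second (positions 2nd, 4th, 6th, ...), then sort the characters into alphabetical order.
"gnvcouazijpvy" → "ncuzjv" → "cjnuvz".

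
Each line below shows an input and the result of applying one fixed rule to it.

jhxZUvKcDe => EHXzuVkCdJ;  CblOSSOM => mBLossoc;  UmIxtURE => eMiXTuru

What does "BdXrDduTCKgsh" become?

HDxRdDUtckGSb

The rule is to swap the first and last characters, then flip the case of every letter.
On "BdXrDduTCKgsh": the first step gives "hdXrDduTCKgsB", and the second then gives "HDxRdDUtckGSb".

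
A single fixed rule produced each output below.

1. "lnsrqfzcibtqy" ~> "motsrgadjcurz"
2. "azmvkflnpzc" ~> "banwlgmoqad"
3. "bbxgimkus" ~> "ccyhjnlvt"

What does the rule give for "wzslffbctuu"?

xatmggcduvv

The pattern: shift every letter 1 place forward in the alphabet (wrapping around).
"wzslffbctuu" → "xatmggcduvv".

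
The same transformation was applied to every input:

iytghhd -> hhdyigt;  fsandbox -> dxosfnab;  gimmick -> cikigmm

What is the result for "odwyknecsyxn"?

snxdoywnkcey

The pattern: swap each adjacent pair of characters (1↔2, 3↔4, ...), then move the last 3 characters to the front (rotate right by 3).
So "odwyknecsyxn" becomes "snxdoywnkcey".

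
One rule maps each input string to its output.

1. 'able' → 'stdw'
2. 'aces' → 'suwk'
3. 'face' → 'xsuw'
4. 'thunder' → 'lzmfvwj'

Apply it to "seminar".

Rule — shift every letter 8 places backward in the alphabet (wrapping around).
Doing the same to "seminar": "kweafsj".

kweafsj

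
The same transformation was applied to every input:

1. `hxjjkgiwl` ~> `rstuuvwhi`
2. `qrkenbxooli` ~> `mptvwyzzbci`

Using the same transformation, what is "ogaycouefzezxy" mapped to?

lnppqrzzfijjkk

The transformation: sort the characters into alphabetical order, then shift every letter 11 places forward in the alphabet (wrapping around).
Applying both steps to "ogaycouefzezxy": "aceefgoouxyyzz", then "lnppqrzzfijjkk".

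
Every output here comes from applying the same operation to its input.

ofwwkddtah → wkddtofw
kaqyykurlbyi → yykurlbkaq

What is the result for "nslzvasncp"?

The transformation: delete the last 2 characters, then move the first 3 characters to the end (rotate left by 3).
"nslzvasncp" → "nslzvasn" → "zvasnnsl".

zvasnnsl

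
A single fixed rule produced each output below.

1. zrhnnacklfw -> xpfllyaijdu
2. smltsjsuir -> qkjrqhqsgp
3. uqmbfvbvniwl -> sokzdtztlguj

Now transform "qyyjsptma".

Each output is the input with this applied: shift every letter 2 places backward in the alphabet (wrapping around).
On "qyyjsptma" that produces "owwhqnrky".

owwhqnrky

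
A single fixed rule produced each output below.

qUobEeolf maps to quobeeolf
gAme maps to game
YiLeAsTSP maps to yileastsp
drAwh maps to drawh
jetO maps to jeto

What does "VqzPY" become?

vqzpy

The pattern: convert every letter to lowercase.
Applying that to "VqzPY" gives "vqzpy".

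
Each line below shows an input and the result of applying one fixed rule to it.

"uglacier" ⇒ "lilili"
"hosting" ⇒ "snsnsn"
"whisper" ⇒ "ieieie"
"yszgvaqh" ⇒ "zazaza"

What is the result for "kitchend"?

tetete

The transformation: keep one character in every 3, starting at position 3 (positions 3rd, 6th, 9th, ...), then write the whole string 3 times in a row.
Starting from "kitchend": after the first operation, "te"; after the second, "tetete".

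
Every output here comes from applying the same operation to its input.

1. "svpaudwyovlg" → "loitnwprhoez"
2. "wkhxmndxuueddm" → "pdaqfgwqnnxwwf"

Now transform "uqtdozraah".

What's happening: shift every letter 7 places backward in the alphabet (wrapping around).
For "uqtdozraah" the result is "njmwhsktta".

njmwhsktta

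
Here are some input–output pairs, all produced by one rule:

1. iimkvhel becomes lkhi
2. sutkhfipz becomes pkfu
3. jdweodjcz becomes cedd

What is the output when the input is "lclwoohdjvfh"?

The rule is to keep every other character starting from the second (positions 2nd, 4th, 6th, ...), then swap the first and last characters.
On "lclwoohdjvfh": the first step gives "cwodvh", and the second then gives "hwodvc".

hwodvc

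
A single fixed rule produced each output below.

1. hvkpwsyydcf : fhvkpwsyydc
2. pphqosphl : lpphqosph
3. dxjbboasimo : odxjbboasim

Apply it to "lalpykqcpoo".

The pattern: move the last character to the front.
On "lalpykqcpoo" that produces "olalpykqcpo".

olalpykqcpo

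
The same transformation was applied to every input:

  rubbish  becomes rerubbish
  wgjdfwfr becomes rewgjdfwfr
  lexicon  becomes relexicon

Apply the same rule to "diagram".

The rule is to prepend "re".
On "diagram" that produces "rediagram".

rediagram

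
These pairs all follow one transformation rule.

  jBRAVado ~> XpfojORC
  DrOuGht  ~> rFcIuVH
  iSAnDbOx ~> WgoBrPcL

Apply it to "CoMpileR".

The pattern: shift every letter 12 places backward in the alphabet (wrapping around), then flip the case of every letter.
For "CoMpileR", step one produces "QcAdwzsF"; step two turns that into "qCaDWZSf".

qCaDWZSf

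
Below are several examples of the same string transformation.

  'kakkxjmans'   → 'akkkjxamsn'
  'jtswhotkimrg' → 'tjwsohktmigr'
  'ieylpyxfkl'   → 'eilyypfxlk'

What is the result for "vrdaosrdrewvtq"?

The pattern: swap each adjacent pair of characters (1↔2, 3↔4, ...).
On "vrdaosrdrewvtq" that produces "rvadsodrervwqt".

rvadsodrervwqt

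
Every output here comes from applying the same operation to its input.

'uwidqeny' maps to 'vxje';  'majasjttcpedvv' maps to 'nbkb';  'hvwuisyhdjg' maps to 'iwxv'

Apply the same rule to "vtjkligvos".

What's happening: shift every letter 1 place forward in the alphabet (wrapping around), then keep only the first 4 characters.
Applying that to "vtjkligvos" gives "wukl".

wukl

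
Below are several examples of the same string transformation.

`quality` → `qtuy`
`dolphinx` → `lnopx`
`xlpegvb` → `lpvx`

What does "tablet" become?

Each output is the input with this applied: sort the characters into alphabetical order, then delete the first 3 characters.
Applying both steps to "tablet": "abeltt", then "ltt".

ltt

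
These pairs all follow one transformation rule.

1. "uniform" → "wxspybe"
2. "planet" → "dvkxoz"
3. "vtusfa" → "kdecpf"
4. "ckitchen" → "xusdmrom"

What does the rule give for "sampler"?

bkwzvoc

Rule — shift every letter 10 places forward in the alphabet (wrapping around), then swap the first and last characters.
So "sampler" becomes "bkwzvoc".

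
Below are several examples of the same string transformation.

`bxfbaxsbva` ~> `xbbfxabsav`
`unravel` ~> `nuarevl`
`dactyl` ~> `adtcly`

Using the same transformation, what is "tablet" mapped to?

Rule — swap each adjacent pair of characters (1↔2, 3↔4, ...).
Applying that to "tablet" gives "atlbte".

atlbte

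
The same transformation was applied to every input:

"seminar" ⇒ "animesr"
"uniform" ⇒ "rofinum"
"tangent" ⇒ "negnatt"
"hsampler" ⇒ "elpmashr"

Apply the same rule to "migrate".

The transformation: reverse the string, then move the first character to the end.
"migrate" → "etargim" → "targime".

targime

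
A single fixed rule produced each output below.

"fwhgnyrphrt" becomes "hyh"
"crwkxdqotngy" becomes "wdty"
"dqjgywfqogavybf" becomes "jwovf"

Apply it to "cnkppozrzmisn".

kozs

The transformation: keep one character in every 3, starting at position 3 (positions 3rd, 6th, 9th, ...).
Applying that to "cnkppozrzmisn" gives "kozs".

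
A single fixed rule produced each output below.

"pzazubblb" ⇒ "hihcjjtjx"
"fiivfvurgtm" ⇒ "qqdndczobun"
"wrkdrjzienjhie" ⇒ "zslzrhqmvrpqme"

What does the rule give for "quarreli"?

cizzmtqy

What's happening: shift every letter 8 places forward in the alphabet (wrapping around), then move the first character to the end.
Starting from "quarreli": after the first operation, "ycizzmtq"; after the second, "cizzmtqy".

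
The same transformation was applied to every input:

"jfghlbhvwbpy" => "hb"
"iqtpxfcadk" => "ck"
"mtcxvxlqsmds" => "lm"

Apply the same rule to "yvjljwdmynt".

dn

The pattern: keep one character in every 3, starting at position 1 (positions 1st, 4th, 7th, ...), then delete the first 2 characters.
"yvjljwdmynt" → "yldn" → "dn".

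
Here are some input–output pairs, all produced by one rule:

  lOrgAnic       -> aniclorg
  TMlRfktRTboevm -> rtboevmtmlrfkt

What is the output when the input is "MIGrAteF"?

atefmigr

The pattern: swap the front and back halves of the string, then convert every letter to lowercase.
On "MIGrAteF": the first step gives "AteFMIGr", and the second then gives "atefmigr".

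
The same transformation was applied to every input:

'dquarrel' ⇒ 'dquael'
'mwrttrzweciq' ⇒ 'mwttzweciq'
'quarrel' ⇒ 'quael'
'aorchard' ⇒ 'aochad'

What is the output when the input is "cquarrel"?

cquael

Looking at the pairs, the operation is to remove every "r".
Applying that to "cquarrel" gives "cquael".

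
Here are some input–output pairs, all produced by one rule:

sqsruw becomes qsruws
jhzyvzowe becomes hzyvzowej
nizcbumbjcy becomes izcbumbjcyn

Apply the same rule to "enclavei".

nclaveie

The rule is to move the first character to the end.
"enclavei" → "nclaveie".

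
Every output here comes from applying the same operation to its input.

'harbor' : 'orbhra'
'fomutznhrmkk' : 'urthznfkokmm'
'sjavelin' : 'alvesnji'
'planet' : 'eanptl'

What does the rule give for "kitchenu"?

techkuin

In each case the input is transformed by: take characters alternately from the front and the back (1st, last, 2nd, 2nd-last, ...), then swap the front and back halves of the string.
Starting from "kitchenu": after the first operation, "kuintech"; after the second, "techkuin".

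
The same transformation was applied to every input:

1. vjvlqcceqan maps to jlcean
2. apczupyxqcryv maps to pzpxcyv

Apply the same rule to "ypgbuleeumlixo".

pblemio

Each output is the input with this applied: swap each adjacent pair of characters (1↔2, 3↔4, ...), then keep every other character starting from the first (positions 1st, 3rd, 5th, ...).
Applying that to "ypgbuleeumlixo" gives "pblemio".
(Check on "apczupyxqcryv": → "pazcpuxycqyrv" → "pzpxcyv" ✓)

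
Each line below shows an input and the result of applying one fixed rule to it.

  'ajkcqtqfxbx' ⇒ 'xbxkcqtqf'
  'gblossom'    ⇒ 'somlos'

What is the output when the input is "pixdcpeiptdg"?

tdgxdcpeip

In each case the input is transformed by: delete the first 2 characters, then move the last 3 characters to the front (rotate right by 3).
Applying both steps to "pixdcpeiptdg": "xdcpeiptdg", then "tdgxdcpeip".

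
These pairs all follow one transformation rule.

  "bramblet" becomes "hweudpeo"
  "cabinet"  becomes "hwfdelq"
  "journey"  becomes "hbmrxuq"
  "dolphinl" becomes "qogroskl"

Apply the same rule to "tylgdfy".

Each output is the input with this applied: shift every letter 3 places forward in the alphabet (wrapping around), then move the last 2 characters to the front (rotate right by 2).
"tylgdfy" → "wbojgib" → "ibwbojg".

ibwbojg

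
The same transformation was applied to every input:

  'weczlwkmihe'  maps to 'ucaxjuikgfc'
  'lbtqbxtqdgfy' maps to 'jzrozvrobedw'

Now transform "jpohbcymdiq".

hnmfzawkbgo

The rule is to shift every letter 2 places backward in the alphabet (wrapping around).
Applying that to "jpohbcymdiq" gives "hnmfzawkbgo".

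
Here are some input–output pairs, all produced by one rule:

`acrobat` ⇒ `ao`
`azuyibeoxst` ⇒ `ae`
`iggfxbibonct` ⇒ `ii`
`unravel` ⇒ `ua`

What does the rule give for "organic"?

Looking at the pairs, the operation is to keep one character in every 3, starting at position 1 (positions 1st, 4th, 7th, ...), then keep only the vowels.
For "organic", step one produces "oac"; step two turns that into "oa".

oa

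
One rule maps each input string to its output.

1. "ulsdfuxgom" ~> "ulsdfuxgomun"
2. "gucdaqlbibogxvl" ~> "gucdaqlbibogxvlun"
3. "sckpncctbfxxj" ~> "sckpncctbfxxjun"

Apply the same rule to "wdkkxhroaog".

wdkkxhroaogun

The transformation: append "un".
So "wdkkxhroaog" becomes "wdkkxhroaogun".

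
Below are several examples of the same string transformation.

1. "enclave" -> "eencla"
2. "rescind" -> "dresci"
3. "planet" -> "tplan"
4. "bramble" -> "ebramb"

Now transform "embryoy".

yembry

The transformation: move the last 2 characters to the front (rotate right by 2), then delete the first character.
So "embryoy" becomes "yembry".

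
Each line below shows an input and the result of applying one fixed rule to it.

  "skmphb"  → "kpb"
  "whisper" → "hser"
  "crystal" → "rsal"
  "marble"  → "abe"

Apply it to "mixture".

itre

Rule — swap each adjacent pair of characters (1↔2, 3↔4, ...), then keep every other character starting from the first (positions 1st, 3rd, 5th, ...).
"mixture" → "imtxrue" → "itre".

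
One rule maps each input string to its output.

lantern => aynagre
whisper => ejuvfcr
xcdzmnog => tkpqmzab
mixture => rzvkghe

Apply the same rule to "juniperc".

pwhavcre

The pattern: move the last character to the front, then shift every letter 13 places forward in the alphabet (wrapping around) — i.e. ROT13.
Applying both steps to "juniperc": "cjuniper", then "pwhavcre".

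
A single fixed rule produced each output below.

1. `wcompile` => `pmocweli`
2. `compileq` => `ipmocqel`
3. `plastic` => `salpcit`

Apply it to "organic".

agrocin

The pattern: move the last 3 characters to the front (rotate right by 3), then reverse the string.
Working it through for "organic": intermediate "nicorga", final "agrocin".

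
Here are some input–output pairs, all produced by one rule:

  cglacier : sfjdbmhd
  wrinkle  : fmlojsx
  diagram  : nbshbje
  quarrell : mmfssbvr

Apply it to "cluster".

sfutvmd

The pattern: shift every letter 1 place forward in the alphabet (wrapping around), then reverse the string.
Doing the same to "cluster": "sfutvmd".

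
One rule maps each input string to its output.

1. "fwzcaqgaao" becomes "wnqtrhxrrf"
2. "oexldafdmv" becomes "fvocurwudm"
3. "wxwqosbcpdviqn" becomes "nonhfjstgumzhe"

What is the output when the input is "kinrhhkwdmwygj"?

bzeiyybnudnpxa

What's happening: shift every letter 9 places backward in the alphabet (wrapping around).
On "kinrhhkwdmwygj" that produces "bzeiyybnudnpxa".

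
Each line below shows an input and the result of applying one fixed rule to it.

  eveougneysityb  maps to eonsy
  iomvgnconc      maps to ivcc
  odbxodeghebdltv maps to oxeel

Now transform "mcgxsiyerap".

In each case the input is transformed by: keep one character in every 3, starting at position 1 (positions 1st, 4th, 7th, ...).
Applying that to "mcgxsiyerap" gives "mxya".

mxya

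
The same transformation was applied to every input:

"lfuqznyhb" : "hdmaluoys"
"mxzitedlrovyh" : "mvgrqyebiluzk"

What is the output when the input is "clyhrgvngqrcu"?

Rule — move the first 2 characters to the end (rotate left by 2), then shift every letter 13 places forward in the alphabet (wrapping around) — i.e. ROT13.
Doing the same to "clyhrgvngqrcu": "luetiatdephpy".

luetiatdephpy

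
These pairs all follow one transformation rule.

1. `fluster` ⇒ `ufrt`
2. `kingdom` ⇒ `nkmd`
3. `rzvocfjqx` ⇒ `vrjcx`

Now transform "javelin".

The pattern: keep every other character starting from the first (positions 1st, 3rd, 5th, ...), then swap each adjacent pair of characters (1↔2, 3↔4, ...).
On "javelin": the first step gives "jvln", and the second then gives "vjnl".
(Check on "fluster": → "futr" → "ufrt" ✓)

vjnl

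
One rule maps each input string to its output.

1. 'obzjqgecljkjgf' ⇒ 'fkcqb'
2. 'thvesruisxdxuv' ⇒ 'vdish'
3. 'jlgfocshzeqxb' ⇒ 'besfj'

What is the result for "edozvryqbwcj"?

What's happening: reverse the string, then keep one character in every 3, starting at position 1 (positions 1st, 4th, 7th, ...).
Starting from "edozvryqbwcj": after the first operation, "jcwbqyrvzode"; after the second, "jbro".

jbro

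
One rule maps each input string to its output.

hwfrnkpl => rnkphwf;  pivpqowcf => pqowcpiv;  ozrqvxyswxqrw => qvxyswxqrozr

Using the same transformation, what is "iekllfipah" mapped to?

llfipaiek

Each output is the input with this applied: delete the last character, then move the first 3 characters to the end (rotate left by 3).
On "iekllfipah": the first step gives "iekllfipa", and the second then gives "llfipaiek".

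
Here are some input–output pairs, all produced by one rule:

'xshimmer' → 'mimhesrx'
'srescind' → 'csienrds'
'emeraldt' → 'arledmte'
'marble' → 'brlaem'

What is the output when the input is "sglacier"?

cailegrs

The transformation: swap the front and back halves of the string, then take characters alternately from the front and the back (1st, last, 2nd, 2nd-last, ...).
"sglacier" → "ciersgla" → "cailegrs".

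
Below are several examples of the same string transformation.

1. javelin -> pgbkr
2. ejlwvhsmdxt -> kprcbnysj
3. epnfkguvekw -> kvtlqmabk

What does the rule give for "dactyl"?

In each case the input is transformed by: delete the last 2 characters, then shift every letter 6 places forward in the alphabet (wrapping around).
On "dactyl": the first step gives "dact", and the second then gives "jgiz".

jgiz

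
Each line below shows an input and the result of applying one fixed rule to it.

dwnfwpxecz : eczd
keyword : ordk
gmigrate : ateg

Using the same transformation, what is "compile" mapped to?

ilec

Rule — move the last 3 characters to the front (rotate right by 3), then keep only the first 4 characters.
Starting from "compile": after the first operation, "ilecomp"; after the second, "ilec".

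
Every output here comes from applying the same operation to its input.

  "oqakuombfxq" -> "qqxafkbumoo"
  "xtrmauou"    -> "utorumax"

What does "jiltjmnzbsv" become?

vislbtzjnmj

The transformation: take characters alternately from the front and the back (1st, last, 2nd, 2nd-last, ...), then move the first character to the end.
Applying both steps to "jiltjmnzbsv": "jvislbtzjnm", then "vislbtzjnmj".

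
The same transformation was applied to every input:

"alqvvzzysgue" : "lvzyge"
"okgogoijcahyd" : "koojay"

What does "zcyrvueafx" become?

cruax

Each output is the input with this applied: keep every other character starting from the second (positions 2nd, 4th, 6th, ...).
So "zcyrvueafx" becomes "cruax".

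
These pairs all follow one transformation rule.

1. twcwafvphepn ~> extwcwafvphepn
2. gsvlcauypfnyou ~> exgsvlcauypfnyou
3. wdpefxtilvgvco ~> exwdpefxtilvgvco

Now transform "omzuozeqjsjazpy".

The rule is to prepend "ex".
For "omzuozeqjsjazpy" the result is "exomzuozeqjsjazpy".

exomzuozeqjsjazpy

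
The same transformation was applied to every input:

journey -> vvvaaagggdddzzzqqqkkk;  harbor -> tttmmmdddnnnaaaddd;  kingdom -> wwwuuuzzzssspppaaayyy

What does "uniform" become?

gggzzzuuurrraaadddyyy

In each case the input is transformed by: shift every letter 12 places forward in the alphabet (wrapping around), then repeat every character 3 times.
Applying both steps to "uniform": "gzurady", then "gggzzzuuurrraaadddyyy".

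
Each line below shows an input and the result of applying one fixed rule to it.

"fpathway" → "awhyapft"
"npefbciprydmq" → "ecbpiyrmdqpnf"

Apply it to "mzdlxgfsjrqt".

The pattern: swap each adjacent pair of characters (1↔2, 3↔4, ...), then move the first 3 characters to the end (rotate left by 3).
"mzdlxgfsjrqt" → "zmldgxsfrjtq" → "dgxsfrjtqzml".

dgxsfrjtqzml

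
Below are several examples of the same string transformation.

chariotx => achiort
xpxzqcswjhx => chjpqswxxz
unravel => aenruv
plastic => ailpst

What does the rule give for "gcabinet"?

The pattern: delete the last character, then sort the characters into alphabetical order.
On "gcabinet": the first step gives "gcabine", and the second then gives "abcegin".

abcegin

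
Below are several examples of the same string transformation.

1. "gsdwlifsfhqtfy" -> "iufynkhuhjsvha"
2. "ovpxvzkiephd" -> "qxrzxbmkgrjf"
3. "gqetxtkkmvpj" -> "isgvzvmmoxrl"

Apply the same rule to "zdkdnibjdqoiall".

What's happening: shift every letter 2 places forward in the alphabet (wrapping around).
"zdkdnibjdqoiall" → "bfmfpkdlfsqkcnn".

bfmfpkdlfsqkcnn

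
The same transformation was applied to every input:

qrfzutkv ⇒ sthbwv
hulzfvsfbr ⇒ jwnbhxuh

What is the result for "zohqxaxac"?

Looking at the pairs, the operation is to delete the last 2 characters, then shift every letter 2 places forward in the alphabet (wrapping around).
Applying both steps to "zohqxaxac": "zohqxax", then "bqjszcz".

bqjszcz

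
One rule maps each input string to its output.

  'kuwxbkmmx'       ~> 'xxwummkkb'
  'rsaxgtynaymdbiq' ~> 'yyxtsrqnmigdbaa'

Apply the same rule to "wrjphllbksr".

wsrrpllkjhb

In each case the input is transformed by: sort the characters into reverse alphabetical order.
Doing the same to "wrjphllbksr": "wsrrpllkjhb".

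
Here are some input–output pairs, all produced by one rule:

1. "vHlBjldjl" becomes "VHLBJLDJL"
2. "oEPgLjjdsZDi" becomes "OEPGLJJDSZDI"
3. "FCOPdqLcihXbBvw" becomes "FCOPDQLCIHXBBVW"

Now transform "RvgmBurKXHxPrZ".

The transformation: convert every letter to uppercase.
Applying that to "RvgmBurKXHxPrZ" gives "RVGMBURKXHXPRZ".

RVGMBURKXHXPRZ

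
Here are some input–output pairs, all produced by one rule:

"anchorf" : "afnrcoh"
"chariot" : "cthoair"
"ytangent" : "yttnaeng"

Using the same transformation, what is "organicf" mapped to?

Rule — take characters alternately from the front and the back (1st, last, 2nd, 2nd-last, ...).
"organicf" → "ofrcgian".

ofrcgian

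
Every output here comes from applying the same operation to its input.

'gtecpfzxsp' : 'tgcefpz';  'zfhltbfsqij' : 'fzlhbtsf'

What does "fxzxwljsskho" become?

The rule is to delete the last 3 characters, then swap each adjacent pair of characters (1↔2, 3↔4, ...).
For "fxzxwljsskho", step one produces "fxzxwljss"; step two turns that into "xfxzlwsjs".

xfxzlwsjs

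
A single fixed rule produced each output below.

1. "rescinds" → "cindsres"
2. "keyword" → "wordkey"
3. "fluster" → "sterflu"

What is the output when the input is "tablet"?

Looking at the pairs, the operation is to move the first 3 characters to the end (rotate left by 3).
"tablet" → "lettab".

lettab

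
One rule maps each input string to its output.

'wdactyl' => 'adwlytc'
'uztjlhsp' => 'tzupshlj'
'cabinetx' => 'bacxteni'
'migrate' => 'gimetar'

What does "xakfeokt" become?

The pattern: reverse the string, then move the last 3 characters to the front (rotate right by 3).
"xakfeokt" → "tkoefkax" → "kaxtkoef".

kaxtkoef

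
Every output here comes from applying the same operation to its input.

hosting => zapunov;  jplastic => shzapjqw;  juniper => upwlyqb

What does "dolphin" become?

Rule — move the first 2 characters to the end (rotate left by 2), then shift every letter 7 places forward in the alphabet (wrapping around).
Starting from "dolphin": after the first operation, "lphindo"; after the second, "swopukv".

swopukv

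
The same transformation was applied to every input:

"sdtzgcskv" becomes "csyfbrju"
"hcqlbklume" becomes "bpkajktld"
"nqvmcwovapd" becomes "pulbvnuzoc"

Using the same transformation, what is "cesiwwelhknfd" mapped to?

Each output is the input with this applied: delete the first character, then shift every letter 1 place backward in the alphabet (wrapping around).
"cesiwwelhknfd" → "drhvvdkgjmec".
(Check on "sdtzgcskv": → "dtzgcskv" → "csyfbrju" ✓)

drhvvdkgjmec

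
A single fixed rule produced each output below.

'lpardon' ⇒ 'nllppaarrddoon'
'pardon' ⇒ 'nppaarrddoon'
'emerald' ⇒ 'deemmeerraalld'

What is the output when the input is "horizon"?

nhhoorriizzoon

Each output is the input with this applied: double every character, then move the last character to the front.
"horizon" → "hhoorriizzoonn" → "nhhoorriizzoon".
(Check on "lpardon": → "llppaarrddoonn" → "nllppaarrddoon" ✓)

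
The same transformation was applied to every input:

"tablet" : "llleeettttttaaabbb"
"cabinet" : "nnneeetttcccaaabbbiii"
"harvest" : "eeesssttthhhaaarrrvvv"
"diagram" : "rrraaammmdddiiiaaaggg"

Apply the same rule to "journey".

nnneeeyyyjjjooouuurrr

Rule — move the last 3 characters to the front (rotate right by 3), then repeat every character 3 times.
Starting from "journey": after the first operation, "neyjour"; after the second, "nnneeeyyyjjjooouuurrr".
(Check on "harvest": → "estharv" → "eeesssttthhhaaarrrvvv" ✓)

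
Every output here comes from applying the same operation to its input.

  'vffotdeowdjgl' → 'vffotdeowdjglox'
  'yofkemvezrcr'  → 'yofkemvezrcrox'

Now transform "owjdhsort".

owjdhsortox

What's happening: append "ox".
Applying that to "owjdhsort" gives "owjdhsortox".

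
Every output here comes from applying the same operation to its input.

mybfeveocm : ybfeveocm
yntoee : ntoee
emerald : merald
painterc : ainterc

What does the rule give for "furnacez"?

urnacez

Looking at the pairs, the operation is to delete the first character.
Doing the same to "furnacez": "urnacez".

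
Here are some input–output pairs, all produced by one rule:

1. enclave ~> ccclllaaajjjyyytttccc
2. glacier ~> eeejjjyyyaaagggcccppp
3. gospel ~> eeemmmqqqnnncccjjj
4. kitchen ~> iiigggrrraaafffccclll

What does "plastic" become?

nnnjjjyyyqqqrrrgggaaa

The transformation: shift every letter 2 places backward in the alphabet (wrapping around), then repeat every character 3 times.
Working it through for "plastic": intermediate "njyqrga", final "nnnjjjyyyqqqrrrgggaaa".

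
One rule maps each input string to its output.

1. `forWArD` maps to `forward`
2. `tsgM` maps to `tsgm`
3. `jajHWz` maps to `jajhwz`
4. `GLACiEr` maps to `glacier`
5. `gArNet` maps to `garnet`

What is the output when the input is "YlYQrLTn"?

ylyqrltn

Each output is the input with this applied: convert every letter to lowercase.
On "YlYQrLTn" that produces "ylyqrltn".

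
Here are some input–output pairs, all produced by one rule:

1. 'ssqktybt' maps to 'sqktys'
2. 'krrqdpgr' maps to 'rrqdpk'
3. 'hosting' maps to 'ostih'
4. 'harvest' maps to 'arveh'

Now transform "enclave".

nclae

The transformation: delete the last 2 characters, then move the first character to the end.
Working it through for "enclave": intermediate "encla", final "nclae".
(Check on "harvest": → "harve" → "arveh" ✓)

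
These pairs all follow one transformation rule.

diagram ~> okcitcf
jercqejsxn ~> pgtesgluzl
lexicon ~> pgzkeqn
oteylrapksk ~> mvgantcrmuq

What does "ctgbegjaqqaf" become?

In each case the input is transformed by: shift every letter 2 places forward in the alphabet (wrapping around), then swap the first and last characters.
For "ctgbegjaqqaf", step one produces "evidgilcssch"; step two turns that into "hvidgilcssce".

hvidgilcssce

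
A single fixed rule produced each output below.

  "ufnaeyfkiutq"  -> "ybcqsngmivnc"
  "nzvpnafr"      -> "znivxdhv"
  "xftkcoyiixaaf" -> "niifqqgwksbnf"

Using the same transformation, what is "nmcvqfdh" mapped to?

plnydkuv

The transformation: shift every letter 8 places forward in the alphabet (wrapping around), then reverse the string.
"nmcvqfdh" → "vukdynlp" → "plnydkuv".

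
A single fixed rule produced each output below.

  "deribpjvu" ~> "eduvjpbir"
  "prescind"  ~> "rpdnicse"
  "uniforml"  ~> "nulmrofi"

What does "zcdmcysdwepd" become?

In each case the input is transformed by: move the first 2 characters to the end (rotate left by 2), then reverse the string.
Applying both steps to "zcdmcysdwepd": "dmcysdwepdzc", then "czdpewdsycmd".

czdpewdsycmd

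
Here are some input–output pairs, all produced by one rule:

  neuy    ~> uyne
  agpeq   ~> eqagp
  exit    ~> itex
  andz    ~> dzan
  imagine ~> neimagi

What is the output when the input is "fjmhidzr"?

Rule — move the last 2 characters to the front (rotate right by 2).
So "fjmhidzr" becomes "zrfjmhid".

zrfjmhid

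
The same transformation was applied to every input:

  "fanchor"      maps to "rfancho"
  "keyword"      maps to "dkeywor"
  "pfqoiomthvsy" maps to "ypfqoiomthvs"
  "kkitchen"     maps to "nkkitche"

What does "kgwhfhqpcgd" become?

What's happening: move the last character to the front.
Doing the same to "kgwhfhqpcgd": "dkgwhfhqpcg".

dkgwhfhqpcg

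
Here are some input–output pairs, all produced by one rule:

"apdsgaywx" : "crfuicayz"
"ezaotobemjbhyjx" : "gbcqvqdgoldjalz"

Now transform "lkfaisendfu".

nmhckugpfhw

What's happening: shift every letter 2 places forward in the alphabet (wrapping around).
For "lkfaisendfu" the result is "nmhckugpfhw".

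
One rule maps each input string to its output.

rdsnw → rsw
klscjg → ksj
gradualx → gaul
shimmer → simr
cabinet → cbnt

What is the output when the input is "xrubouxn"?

xuox

Each output is the input with this applied: keep every other character starting from the first (positions 1st, 3rd, 5th, ...).
On "xrubouxn" that produces "xuox".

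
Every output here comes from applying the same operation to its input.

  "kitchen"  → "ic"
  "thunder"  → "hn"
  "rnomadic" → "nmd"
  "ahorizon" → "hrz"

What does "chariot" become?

hr

In each case the input is transformed by: keep every other character starting from the second (positions 2nd, 4th, 6th, ...), then delete the last character.
"chariot" → "hro" → "hr".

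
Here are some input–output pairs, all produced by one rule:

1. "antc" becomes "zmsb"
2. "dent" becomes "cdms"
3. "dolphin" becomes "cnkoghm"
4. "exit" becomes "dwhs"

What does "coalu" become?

What's happening: shift every letter 1 place backward in the alphabet (wrapping around).
So "coalu" becomes "bnzkt".

bnzkt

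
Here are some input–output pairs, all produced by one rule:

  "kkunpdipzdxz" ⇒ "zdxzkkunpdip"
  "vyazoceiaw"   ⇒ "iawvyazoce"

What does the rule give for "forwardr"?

The rule is to move the first 2 characters to the end (rotate left by 2), then swap the front and back halves of the string.
For "forwardr", step one produces "rwardrfo"; step two turns that into "drforwar".
(Check on "kkunpdipzdxz": → "unpdipzdxzkk" → "zdxzkkunpdip" ✓)

drforwar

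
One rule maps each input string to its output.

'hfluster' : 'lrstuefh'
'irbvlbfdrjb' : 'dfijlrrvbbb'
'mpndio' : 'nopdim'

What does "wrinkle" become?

Each output is the input with this applied: sort the characters into alphabetical order, then move the first 3 characters to the end (rotate left by 3).
On "wrinkle": the first step gives "eiklnrw", and the second then gives "lnrweik".

lnrweik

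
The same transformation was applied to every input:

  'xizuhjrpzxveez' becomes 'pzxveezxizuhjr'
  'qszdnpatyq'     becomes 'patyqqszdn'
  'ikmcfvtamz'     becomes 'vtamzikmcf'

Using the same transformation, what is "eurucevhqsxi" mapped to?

vhqsxieuruce

What's happening: swap the front and back halves of the string.
For "eurucevhqsxi" the result is "vhqsxieuruce".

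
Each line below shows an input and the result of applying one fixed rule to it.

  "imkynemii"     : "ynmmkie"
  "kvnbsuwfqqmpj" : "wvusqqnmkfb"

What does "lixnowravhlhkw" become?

What's happening: delete the last 2 characters, then sort the characters into reverse alphabetical order.
Starting from "lixnowravhlhkw": after the first operation, "lixnowravhlh"; after the second, "xwvronllihha".

xwvronllihha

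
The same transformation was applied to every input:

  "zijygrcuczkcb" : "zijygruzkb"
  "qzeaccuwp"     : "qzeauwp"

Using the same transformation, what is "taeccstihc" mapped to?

What's happening: remove every "c".
Applying that to "taeccstihc" gives "taestih".

taestih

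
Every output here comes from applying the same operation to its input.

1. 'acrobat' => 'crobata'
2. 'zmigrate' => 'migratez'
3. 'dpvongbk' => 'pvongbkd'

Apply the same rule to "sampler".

Looking at the pairs, the operation is to move the first character to the end.
So "sampler" becomes "amplers".

amplers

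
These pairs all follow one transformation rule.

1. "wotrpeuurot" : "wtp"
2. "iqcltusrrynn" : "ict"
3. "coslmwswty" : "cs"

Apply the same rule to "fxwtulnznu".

fw

The rule is to keep every other character starting from the first (positions 1st, 3rd, 5th, ...), then delete the last 3 characters.
Starting from "fxwtulnznu": after the first operation, "fwunn"; after the second, "fw".
(Check on "wotrpeuurot": → "wtpurt" → "wtp" ✓)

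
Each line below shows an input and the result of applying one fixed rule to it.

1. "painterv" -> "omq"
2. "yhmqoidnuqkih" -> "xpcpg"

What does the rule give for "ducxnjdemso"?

Each output is the input with this applied: keep one character in every 3, starting at position 1 (positions 1st, 4th, 7th, ...), then shift every letter 1 place backward in the alphabet (wrapping around).
"ducxnjdemso" → "dxds" → "cwcr".

cwcr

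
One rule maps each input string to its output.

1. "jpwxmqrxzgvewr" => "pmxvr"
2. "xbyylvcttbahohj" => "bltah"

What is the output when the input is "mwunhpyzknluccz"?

whzlc

In each case the input is transformed by: keep one character in every 3, starting at position 2 (positions 2nd, 5th, 8th, ...).
On "mwunhpyzknluccz" that produces "whzlc".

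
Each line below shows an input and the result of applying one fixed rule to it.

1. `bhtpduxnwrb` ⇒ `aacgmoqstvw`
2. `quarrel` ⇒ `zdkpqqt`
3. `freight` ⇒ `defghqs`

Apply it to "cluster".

What's happening: sort the characters into alphabetical order, then shift every letter 1 place backward in the alphabet (wrapping around).
For "cluster" the result is "bdkqrst".

bdkqrst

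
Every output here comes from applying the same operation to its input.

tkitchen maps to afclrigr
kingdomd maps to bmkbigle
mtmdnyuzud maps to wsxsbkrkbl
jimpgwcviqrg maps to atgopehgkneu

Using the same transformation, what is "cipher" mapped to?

fcpagn

Rule — shift every letter 2 places backward in the alphabet (wrapping around), then swap the front and back halves of the string.
For "cipher", step one produces "agnfcp"; step two turns that into "fcpagn".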